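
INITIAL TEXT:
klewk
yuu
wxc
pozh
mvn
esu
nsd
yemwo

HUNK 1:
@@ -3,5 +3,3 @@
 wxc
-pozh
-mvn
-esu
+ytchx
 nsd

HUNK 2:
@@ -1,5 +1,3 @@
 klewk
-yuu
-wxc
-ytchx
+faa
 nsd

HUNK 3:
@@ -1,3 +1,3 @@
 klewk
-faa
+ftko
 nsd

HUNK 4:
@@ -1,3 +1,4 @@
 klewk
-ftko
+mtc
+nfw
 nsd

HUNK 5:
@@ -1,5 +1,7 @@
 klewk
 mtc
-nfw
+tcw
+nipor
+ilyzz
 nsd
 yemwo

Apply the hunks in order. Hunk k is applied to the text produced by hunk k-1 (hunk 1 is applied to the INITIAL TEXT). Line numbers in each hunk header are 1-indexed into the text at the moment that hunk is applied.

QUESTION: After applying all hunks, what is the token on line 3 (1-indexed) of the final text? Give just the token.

Hunk 1: at line 3 remove [pozh,mvn,esu] add [ytchx] -> 6 lines: klewk yuu wxc ytchx nsd yemwo
Hunk 2: at line 1 remove [yuu,wxc,ytchx] add [faa] -> 4 lines: klewk faa nsd yemwo
Hunk 3: at line 1 remove [faa] add [ftko] -> 4 lines: klewk ftko nsd yemwo
Hunk 4: at line 1 remove [ftko] add [mtc,nfw] -> 5 lines: klewk mtc nfw nsd yemwo
Hunk 5: at line 1 remove [nfw] add [tcw,nipor,ilyzz] -> 7 lines: klewk mtc tcw nipor ilyzz nsd yemwo
Final line 3: tcw

Answer: tcw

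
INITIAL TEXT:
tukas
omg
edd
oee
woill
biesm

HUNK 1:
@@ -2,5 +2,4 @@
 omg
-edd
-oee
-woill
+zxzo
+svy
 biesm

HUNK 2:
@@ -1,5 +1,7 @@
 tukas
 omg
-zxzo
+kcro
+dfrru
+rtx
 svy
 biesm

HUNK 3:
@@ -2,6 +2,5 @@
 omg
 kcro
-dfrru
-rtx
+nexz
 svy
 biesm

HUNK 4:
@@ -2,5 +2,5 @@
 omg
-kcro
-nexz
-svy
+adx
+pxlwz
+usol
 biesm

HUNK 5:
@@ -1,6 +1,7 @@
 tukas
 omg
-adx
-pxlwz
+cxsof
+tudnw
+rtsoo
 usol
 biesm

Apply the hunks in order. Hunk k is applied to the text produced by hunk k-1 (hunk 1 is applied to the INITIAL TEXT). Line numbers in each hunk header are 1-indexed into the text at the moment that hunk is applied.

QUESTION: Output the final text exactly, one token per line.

Hunk 1: at line 2 remove [edd,oee,woill] add [zxzo,svy] -> 5 lines: tukas omg zxzo svy biesm
Hunk 2: at line 1 remove [zxzo] add [kcro,dfrru,rtx] -> 7 lines: tukas omg kcro dfrru rtx svy biesm
Hunk 3: at line 2 remove [dfrru,rtx] add [nexz] -> 6 lines: tukas omg kcro nexz svy biesm
Hunk 4: at line 2 remove [kcro,nexz,svy] add [adx,pxlwz,usol] -> 6 lines: tukas omg adx pxlwz usol biesm
Hunk 5: at line 1 remove [adx,pxlwz] add [cxsof,tudnw,rtsoo] -> 7 lines: tukas omg cxsof tudnw rtsoo usol biesm

Answer: tukas
omg
cxsof
tudnw
rtsoo
usol
biesm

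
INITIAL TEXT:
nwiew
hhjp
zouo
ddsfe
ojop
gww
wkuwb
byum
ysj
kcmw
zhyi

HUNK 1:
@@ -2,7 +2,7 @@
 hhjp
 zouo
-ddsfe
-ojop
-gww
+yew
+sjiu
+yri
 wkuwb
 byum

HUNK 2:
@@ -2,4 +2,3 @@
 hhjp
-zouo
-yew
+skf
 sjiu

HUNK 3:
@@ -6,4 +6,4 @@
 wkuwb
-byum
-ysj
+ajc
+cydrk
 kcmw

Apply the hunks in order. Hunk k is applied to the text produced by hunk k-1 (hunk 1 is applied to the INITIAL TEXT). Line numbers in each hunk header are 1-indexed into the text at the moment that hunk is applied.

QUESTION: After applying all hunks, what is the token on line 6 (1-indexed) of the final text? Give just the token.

Answer: wkuwb

Derivation:
Hunk 1: at line 2 remove [ddsfe,ojop,gww] add [yew,sjiu,yri] -> 11 lines: nwiew hhjp zouo yew sjiu yri wkuwb byum ysj kcmw zhyi
Hunk 2: at line 2 remove [zouo,yew] add [skf] -> 10 lines: nwiew hhjp skf sjiu yri wkuwb byum ysj kcmw zhyi
Hunk 3: at line 6 remove [byum,ysj] add [ajc,cydrk] -> 10 lines: nwiew hhjp skf sjiu yri wkuwb ajc cydrk kcmw zhyi
Final line 6: wkuwb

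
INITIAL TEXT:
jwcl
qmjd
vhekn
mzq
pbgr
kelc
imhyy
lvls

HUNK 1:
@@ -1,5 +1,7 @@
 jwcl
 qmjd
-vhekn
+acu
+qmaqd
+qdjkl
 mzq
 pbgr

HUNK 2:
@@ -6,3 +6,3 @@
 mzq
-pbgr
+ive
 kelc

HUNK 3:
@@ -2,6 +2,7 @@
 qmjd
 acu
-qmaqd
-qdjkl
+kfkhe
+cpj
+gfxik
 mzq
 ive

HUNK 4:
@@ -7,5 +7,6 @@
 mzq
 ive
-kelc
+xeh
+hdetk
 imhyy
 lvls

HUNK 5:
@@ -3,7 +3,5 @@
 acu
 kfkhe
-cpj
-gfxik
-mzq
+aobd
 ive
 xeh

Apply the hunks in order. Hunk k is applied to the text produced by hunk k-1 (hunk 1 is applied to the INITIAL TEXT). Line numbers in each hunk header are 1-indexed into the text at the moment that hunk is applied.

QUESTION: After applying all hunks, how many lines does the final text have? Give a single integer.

Hunk 1: at line 1 remove [vhekn] add [acu,qmaqd,qdjkl] -> 10 lines: jwcl qmjd acu qmaqd qdjkl mzq pbgr kelc imhyy lvls
Hunk 2: at line 6 remove [pbgr] add [ive] -> 10 lines: jwcl qmjd acu qmaqd qdjkl mzq ive kelc imhyy lvls
Hunk 3: at line 2 remove [qmaqd,qdjkl] add [kfkhe,cpj,gfxik] -> 11 lines: jwcl qmjd acu kfkhe cpj gfxik mzq ive kelc imhyy lvls
Hunk 4: at line 7 remove [kelc] add [xeh,hdetk] -> 12 lines: jwcl qmjd acu kfkhe cpj gfxik mzq ive xeh hdetk imhyy lvls
Hunk 5: at line 3 remove [cpj,gfxik,mzq] add [aobd] -> 10 lines: jwcl qmjd acu kfkhe aobd ive xeh hdetk imhyy lvls
Final line count: 10

Answer: 10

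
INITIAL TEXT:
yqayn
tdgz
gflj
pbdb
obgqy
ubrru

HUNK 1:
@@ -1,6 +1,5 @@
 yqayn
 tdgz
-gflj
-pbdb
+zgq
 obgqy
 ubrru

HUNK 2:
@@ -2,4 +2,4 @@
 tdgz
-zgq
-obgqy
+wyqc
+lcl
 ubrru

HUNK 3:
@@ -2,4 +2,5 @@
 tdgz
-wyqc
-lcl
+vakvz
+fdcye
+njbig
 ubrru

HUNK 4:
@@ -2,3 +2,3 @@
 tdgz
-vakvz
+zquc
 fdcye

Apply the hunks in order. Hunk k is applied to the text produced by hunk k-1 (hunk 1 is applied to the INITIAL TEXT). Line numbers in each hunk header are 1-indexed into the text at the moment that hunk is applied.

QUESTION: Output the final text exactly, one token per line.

Answer: yqayn
tdgz
zquc
fdcye
njbig
ubrru

Derivation:
Hunk 1: at line 1 remove [gflj,pbdb] add [zgq] -> 5 lines: yqayn tdgz zgq obgqy ubrru
Hunk 2: at line 2 remove [zgq,obgqy] add [wyqc,lcl] -> 5 lines: yqayn tdgz wyqc lcl ubrru
Hunk 3: at line 2 remove [wyqc,lcl] add [vakvz,fdcye,njbig] -> 6 lines: yqayn tdgz vakvz fdcye njbig ubrru
Hunk 4: at line 2 remove [vakvz] add [zquc] -> 6 lines: yqayn tdgz zquc fdcye njbig ubrru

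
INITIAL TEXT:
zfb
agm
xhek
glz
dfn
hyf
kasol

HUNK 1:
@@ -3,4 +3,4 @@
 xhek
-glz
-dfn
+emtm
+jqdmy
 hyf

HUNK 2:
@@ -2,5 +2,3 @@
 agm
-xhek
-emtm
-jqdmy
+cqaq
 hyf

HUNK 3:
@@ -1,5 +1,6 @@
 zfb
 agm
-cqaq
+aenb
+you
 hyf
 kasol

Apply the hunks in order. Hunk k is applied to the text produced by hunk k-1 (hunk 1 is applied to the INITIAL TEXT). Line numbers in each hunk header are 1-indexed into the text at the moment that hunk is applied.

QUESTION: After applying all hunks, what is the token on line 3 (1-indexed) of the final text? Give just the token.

Hunk 1: at line 3 remove [glz,dfn] add [emtm,jqdmy] -> 7 lines: zfb agm xhek emtm jqdmy hyf kasol
Hunk 2: at line 2 remove [xhek,emtm,jqdmy] add [cqaq] -> 5 lines: zfb agm cqaq hyf kasol
Hunk 3: at line 1 remove [cqaq] add [aenb,you] -> 6 lines: zfb agm aenb you hyf kasol
Final line 3: aenb

Answer: aenb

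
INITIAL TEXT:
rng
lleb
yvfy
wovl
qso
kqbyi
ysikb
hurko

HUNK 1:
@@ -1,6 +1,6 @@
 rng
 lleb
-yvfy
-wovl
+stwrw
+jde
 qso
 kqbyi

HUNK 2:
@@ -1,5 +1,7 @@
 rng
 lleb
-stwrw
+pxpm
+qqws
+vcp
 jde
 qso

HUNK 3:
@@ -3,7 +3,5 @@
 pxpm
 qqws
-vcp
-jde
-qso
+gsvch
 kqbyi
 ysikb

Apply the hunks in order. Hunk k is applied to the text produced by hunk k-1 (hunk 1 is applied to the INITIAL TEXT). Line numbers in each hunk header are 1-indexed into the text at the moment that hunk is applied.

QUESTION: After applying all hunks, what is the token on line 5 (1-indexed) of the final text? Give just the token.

Answer: gsvch

Derivation:
Hunk 1: at line 1 remove [yvfy,wovl] add [stwrw,jde] -> 8 lines: rng lleb stwrw jde qso kqbyi ysikb hurko
Hunk 2: at line 1 remove [stwrw] add [pxpm,qqws,vcp] -> 10 lines: rng lleb pxpm qqws vcp jde qso kqbyi ysikb hurko
Hunk 3: at line 3 remove [vcp,jde,qso] add [gsvch] -> 8 lines: rng lleb pxpm qqws gsvch kqbyi ysikb hurko
Final line 5: gsvch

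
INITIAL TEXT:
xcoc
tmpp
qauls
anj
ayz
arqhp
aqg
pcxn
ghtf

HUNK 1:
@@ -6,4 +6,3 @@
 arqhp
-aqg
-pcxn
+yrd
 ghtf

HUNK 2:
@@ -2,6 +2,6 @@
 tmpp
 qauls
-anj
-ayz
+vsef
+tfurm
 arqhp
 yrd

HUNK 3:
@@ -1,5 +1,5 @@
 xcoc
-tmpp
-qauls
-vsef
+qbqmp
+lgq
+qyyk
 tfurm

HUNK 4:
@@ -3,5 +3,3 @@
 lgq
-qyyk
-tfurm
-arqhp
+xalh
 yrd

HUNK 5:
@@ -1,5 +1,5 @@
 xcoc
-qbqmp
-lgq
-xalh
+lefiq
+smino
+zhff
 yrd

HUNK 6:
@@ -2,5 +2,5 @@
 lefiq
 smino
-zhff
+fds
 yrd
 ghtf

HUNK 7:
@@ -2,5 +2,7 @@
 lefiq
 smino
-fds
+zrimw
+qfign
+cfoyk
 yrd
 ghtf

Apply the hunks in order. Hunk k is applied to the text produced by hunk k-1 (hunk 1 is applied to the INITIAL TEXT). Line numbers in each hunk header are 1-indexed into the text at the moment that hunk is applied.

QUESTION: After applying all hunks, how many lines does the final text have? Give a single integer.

Answer: 8

Derivation:
Hunk 1: at line 6 remove [aqg,pcxn] add [yrd] -> 8 lines: xcoc tmpp qauls anj ayz arqhp yrd ghtf
Hunk 2: at line 2 remove [anj,ayz] add [vsef,tfurm] -> 8 lines: xcoc tmpp qauls vsef tfurm arqhp yrd ghtf
Hunk 3: at line 1 remove [tmpp,qauls,vsef] add [qbqmp,lgq,qyyk] -> 8 lines: xcoc qbqmp lgq qyyk tfurm arqhp yrd ghtf
Hunk 4: at line 3 remove [qyyk,tfurm,arqhp] add [xalh] -> 6 lines: xcoc qbqmp lgq xalh yrd ghtf
Hunk 5: at line 1 remove [qbqmp,lgq,xalh] add [lefiq,smino,zhff] -> 6 lines: xcoc lefiq smino zhff yrd ghtf
Hunk 6: at line 2 remove [zhff] add [fds] -> 6 lines: xcoc lefiq smino fds yrd ghtf
Hunk 7: at line 2 remove [fds] add [zrimw,qfign,cfoyk] -> 8 lines: xcoc lefiq smino zrimw qfign cfoyk yrd ghtf
Final line count: 8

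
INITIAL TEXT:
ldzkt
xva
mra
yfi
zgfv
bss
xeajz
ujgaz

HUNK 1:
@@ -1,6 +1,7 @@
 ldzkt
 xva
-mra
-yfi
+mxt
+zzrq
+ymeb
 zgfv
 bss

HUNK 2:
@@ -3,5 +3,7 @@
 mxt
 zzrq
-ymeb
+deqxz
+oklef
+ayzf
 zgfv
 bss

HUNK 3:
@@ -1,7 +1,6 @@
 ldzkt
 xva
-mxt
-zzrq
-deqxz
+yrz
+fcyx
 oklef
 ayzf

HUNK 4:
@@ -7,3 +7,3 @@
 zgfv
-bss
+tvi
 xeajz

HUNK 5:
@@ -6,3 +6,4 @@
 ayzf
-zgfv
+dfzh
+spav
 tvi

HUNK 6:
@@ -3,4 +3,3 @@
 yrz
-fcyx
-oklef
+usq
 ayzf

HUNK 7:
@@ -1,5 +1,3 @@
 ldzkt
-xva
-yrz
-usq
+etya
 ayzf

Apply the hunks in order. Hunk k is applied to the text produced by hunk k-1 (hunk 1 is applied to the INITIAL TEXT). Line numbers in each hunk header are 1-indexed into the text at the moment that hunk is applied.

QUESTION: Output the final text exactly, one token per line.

Answer: ldzkt
etya
ayzf
dfzh
spav
tvi
xeajz
ujgaz

Derivation:
Hunk 1: at line 1 remove [mra,yfi] add [mxt,zzrq,ymeb] -> 9 lines: ldzkt xva mxt zzrq ymeb zgfv bss xeajz ujgaz
Hunk 2: at line 3 remove [ymeb] add [deqxz,oklef,ayzf] -> 11 lines: ldzkt xva mxt zzrq deqxz oklef ayzf zgfv bss xeajz ujgaz
Hunk 3: at line 1 remove [mxt,zzrq,deqxz] add [yrz,fcyx] -> 10 lines: ldzkt xva yrz fcyx oklef ayzf zgfv bss xeajz ujgaz
Hunk 4: at line 7 remove [bss] add [tvi] -> 10 lines: ldzkt xva yrz fcyx oklef ayzf zgfv tvi xeajz ujgaz
Hunk 5: at line 6 remove [zgfv] add [dfzh,spav] -> 11 lines: ldzkt xva yrz fcyx oklef ayzf dfzh spav tvi xeajz ujgaz
Hunk 6: at line 3 remove [fcyx,oklef] add [usq] -> 10 lines: ldzkt xva yrz usq ayzf dfzh spav tvi xeajz ujgaz
Hunk 7: at line 1 remove [xva,yrz,usq] add [etya] -> 8 lines: ldzkt etya ayzf dfzh spav tvi xeajz ujgaz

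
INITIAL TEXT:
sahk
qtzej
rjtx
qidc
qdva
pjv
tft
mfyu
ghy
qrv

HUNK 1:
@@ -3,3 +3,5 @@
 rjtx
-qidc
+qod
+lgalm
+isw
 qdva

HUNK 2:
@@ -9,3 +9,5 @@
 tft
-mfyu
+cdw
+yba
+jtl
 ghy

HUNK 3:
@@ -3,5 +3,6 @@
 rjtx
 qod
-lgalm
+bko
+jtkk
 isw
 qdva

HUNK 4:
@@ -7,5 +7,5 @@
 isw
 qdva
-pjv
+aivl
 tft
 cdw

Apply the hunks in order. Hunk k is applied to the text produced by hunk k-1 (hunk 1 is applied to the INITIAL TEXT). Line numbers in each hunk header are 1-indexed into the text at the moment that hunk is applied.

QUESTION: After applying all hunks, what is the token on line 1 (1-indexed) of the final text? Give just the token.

Hunk 1: at line 3 remove [qidc] add [qod,lgalm,isw] -> 12 lines: sahk qtzej rjtx qod lgalm isw qdva pjv tft mfyu ghy qrv
Hunk 2: at line 9 remove [mfyu] add [cdw,yba,jtl] -> 14 lines: sahk qtzej rjtx qod lgalm isw qdva pjv tft cdw yba jtl ghy qrv
Hunk 3: at line 3 remove [lgalm] add [bko,jtkk] -> 15 lines: sahk qtzej rjtx qod bko jtkk isw qdva pjv tft cdw yba jtl ghy qrv
Hunk 4: at line 7 remove [pjv] add [aivl] -> 15 lines: sahk qtzej rjtx qod bko jtkk isw qdva aivl tft cdw yba jtl ghy qrv
Final line 1: sahk

Answer: sahk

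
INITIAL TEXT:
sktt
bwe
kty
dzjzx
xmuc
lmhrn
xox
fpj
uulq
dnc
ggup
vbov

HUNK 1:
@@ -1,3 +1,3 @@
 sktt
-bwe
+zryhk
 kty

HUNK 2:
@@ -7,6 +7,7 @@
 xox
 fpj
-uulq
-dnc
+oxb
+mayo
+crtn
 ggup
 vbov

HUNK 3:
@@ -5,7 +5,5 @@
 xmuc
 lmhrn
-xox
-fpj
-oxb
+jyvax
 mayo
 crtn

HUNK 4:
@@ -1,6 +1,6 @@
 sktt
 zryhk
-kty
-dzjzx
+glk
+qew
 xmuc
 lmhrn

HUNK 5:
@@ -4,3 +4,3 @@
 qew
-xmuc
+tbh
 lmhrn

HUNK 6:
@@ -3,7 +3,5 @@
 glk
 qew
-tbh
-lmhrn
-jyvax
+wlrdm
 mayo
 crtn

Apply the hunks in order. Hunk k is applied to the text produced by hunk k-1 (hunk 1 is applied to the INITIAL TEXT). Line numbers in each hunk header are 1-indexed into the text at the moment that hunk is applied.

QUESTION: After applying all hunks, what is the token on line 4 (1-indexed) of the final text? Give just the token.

Answer: qew

Derivation:
Hunk 1: at line 1 remove [bwe] add [zryhk] -> 12 lines: sktt zryhk kty dzjzx xmuc lmhrn xox fpj uulq dnc ggup vbov
Hunk 2: at line 7 remove [uulq,dnc] add [oxb,mayo,crtn] -> 13 lines: sktt zryhk kty dzjzx xmuc lmhrn xox fpj oxb mayo crtn ggup vbov
Hunk 3: at line 5 remove [xox,fpj,oxb] add [jyvax] -> 11 lines: sktt zryhk kty dzjzx xmuc lmhrn jyvax mayo crtn ggup vbov
Hunk 4: at line 1 remove [kty,dzjzx] add [glk,qew] -> 11 lines: sktt zryhk glk qew xmuc lmhrn jyvax mayo crtn ggup vbov
Hunk 5: at line 4 remove [xmuc] add [tbh] -> 11 lines: sktt zryhk glk qew tbh lmhrn jyvax mayo crtn ggup vbov
Hunk 6: at line 3 remove [tbh,lmhrn,jyvax] add [wlrdm] -> 9 lines: sktt zryhk glk qew wlrdm mayo crtn ggup vbov
Final line 4: qew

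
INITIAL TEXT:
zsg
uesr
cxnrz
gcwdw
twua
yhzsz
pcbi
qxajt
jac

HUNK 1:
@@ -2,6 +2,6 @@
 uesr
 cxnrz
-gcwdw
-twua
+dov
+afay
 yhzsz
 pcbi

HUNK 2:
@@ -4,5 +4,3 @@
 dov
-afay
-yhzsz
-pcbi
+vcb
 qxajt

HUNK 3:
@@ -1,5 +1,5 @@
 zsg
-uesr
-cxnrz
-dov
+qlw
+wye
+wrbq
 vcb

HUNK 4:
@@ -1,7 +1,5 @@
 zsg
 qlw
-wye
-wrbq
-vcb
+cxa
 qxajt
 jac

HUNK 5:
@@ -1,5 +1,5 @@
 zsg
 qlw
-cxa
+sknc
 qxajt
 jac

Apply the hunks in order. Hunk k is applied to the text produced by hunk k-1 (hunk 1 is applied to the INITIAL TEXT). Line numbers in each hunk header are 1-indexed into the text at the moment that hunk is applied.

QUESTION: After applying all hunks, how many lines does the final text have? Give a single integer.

Answer: 5

Derivation:
Hunk 1: at line 2 remove [gcwdw,twua] add [dov,afay] -> 9 lines: zsg uesr cxnrz dov afay yhzsz pcbi qxajt jac
Hunk 2: at line 4 remove [afay,yhzsz,pcbi] add [vcb] -> 7 lines: zsg uesr cxnrz dov vcb qxajt jac
Hunk 3: at line 1 remove [uesr,cxnrz,dov] add [qlw,wye,wrbq] -> 7 lines: zsg qlw wye wrbq vcb qxajt jac
Hunk 4: at line 1 remove [wye,wrbq,vcb] add [cxa] -> 5 lines: zsg qlw cxa qxajt jac
Hunk 5: at line 1 remove [cxa] add [sknc] -> 5 lines: zsg qlw sknc qxajt jac
Final line count: 5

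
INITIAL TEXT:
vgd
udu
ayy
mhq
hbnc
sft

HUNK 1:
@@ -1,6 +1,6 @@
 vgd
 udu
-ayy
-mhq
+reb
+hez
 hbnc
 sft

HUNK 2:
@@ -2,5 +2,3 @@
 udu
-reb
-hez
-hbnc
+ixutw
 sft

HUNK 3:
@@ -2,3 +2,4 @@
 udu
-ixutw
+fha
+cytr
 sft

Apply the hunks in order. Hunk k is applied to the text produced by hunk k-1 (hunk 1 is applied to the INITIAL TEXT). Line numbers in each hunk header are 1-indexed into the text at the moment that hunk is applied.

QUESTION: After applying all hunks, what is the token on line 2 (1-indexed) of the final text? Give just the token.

Answer: udu

Derivation:
Hunk 1: at line 1 remove [ayy,mhq] add [reb,hez] -> 6 lines: vgd udu reb hez hbnc sft
Hunk 2: at line 2 remove [reb,hez,hbnc] add [ixutw] -> 4 lines: vgd udu ixutw sft
Hunk 3: at line 2 remove [ixutw] add [fha,cytr] -> 5 lines: vgd udu fha cytr sft
Final line 2: udu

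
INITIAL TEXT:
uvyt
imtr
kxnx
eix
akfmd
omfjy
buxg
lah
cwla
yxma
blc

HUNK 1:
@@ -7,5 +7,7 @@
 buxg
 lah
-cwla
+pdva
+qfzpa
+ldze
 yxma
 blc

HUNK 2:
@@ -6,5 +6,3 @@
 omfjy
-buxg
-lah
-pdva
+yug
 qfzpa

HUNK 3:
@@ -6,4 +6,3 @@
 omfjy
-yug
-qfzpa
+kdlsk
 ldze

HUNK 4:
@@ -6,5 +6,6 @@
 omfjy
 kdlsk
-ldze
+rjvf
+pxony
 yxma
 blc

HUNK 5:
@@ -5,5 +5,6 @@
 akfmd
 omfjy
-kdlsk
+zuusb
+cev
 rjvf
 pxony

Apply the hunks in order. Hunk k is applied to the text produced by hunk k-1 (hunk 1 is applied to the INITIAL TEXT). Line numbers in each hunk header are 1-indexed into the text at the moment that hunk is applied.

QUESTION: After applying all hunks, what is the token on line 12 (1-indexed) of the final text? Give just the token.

Hunk 1: at line 7 remove [cwla] add [pdva,qfzpa,ldze] -> 13 lines: uvyt imtr kxnx eix akfmd omfjy buxg lah pdva qfzpa ldze yxma blc
Hunk 2: at line 6 remove [buxg,lah,pdva] add [yug] -> 11 lines: uvyt imtr kxnx eix akfmd omfjy yug qfzpa ldze yxma blc
Hunk 3: at line 6 remove [yug,qfzpa] add [kdlsk] -> 10 lines: uvyt imtr kxnx eix akfmd omfjy kdlsk ldze yxma blc
Hunk 4: at line 6 remove [ldze] add [rjvf,pxony] -> 11 lines: uvyt imtr kxnx eix akfmd omfjy kdlsk rjvf pxony yxma blc
Hunk 5: at line 5 remove [kdlsk] add [zuusb,cev] -> 12 lines: uvyt imtr kxnx eix akfmd omfjy zuusb cev rjvf pxony yxma blc
Final line 12: blc

Answer: blc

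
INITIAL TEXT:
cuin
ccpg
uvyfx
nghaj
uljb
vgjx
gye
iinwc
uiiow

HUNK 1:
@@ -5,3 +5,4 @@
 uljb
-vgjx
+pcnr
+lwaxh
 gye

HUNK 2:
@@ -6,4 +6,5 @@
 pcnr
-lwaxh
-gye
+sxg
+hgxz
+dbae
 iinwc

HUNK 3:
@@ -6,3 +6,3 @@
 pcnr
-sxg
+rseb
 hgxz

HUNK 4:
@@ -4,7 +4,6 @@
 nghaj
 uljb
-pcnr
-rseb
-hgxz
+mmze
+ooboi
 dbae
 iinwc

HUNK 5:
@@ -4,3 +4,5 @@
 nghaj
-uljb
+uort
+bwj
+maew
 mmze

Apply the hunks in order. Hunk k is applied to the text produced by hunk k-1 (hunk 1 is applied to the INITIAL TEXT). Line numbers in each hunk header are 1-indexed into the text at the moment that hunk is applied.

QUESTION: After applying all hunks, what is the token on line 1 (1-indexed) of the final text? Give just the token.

Hunk 1: at line 5 remove [vgjx] add [pcnr,lwaxh] -> 10 lines: cuin ccpg uvyfx nghaj uljb pcnr lwaxh gye iinwc uiiow
Hunk 2: at line 6 remove [lwaxh,gye] add [sxg,hgxz,dbae] -> 11 lines: cuin ccpg uvyfx nghaj uljb pcnr sxg hgxz dbae iinwc uiiow
Hunk 3: at line 6 remove [sxg] add [rseb] -> 11 lines: cuin ccpg uvyfx nghaj uljb pcnr rseb hgxz dbae iinwc uiiow
Hunk 4: at line 4 remove [pcnr,rseb,hgxz] add [mmze,ooboi] -> 10 lines: cuin ccpg uvyfx nghaj uljb mmze ooboi dbae iinwc uiiow
Hunk 5: at line 4 remove [uljb] add [uort,bwj,maew] -> 12 lines: cuin ccpg uvyfx nghaj uort bwj maew mmze ooboi dbae iinwc uiiow
Final line 1: cuin

Answer: cuin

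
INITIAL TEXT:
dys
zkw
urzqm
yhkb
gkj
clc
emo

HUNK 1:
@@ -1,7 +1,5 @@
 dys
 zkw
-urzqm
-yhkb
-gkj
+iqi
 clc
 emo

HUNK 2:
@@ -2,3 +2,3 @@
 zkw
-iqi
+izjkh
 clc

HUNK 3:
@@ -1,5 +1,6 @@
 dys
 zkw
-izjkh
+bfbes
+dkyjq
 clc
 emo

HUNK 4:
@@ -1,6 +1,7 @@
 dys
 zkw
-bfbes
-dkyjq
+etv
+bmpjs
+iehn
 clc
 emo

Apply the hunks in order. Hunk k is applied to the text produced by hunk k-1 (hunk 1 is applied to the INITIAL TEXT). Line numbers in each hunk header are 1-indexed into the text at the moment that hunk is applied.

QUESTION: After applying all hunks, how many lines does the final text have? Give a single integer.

Hunk 1: at line 1 remove [urzqm,yhkb,gkj] add [iqi] -> 5 lines: dys zkw iqi clc emo
Hunk 2: at line 2 remove [iqi] add [izjkh] -> 5 lines: dys zkw izjkh clc emo
Hunk 3: at line 1 remove [izjkh] add [bfbes,dkyjq] -> 6 lines: dys zkw bfbes dkyjq clc emo
Hunk 4: at line 1 remove [bfbes,dkyjq] add [etv,bmpjs,iehn] -> 7 lines: dys zkw etv bmpjs iehn clc emo
Final line count: 7

Answer: 7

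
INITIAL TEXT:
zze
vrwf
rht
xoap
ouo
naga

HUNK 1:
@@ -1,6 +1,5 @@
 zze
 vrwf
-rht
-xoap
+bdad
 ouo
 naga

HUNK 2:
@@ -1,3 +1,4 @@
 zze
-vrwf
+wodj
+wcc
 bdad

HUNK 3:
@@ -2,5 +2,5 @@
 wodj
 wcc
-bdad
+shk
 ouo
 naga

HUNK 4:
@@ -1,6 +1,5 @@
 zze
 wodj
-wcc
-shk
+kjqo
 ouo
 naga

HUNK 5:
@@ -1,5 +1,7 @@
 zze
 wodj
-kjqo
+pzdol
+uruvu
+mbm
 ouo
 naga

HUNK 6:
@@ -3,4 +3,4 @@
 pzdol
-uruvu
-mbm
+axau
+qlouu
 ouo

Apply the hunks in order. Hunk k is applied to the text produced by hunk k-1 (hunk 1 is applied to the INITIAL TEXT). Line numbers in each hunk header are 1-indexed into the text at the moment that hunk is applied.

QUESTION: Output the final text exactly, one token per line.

Answer: zze
wodj
pzdol
axau
qlouu
ouo
naga

Derivation:
Hunk 1: at line 1 remove [rht,xoap] add [bdad] -> 5 lines: zze vrwf bdad ouo naga
Hunk 2: at line 1 remove [vrwf] add [wodj,wcc] -> 6 lines: zze wodj wcc bdad ouo naga
Hunk 3: at line 2 remove [bdad] add [shk] -> 6 lines: zze wodj wcc shk ouo naga
Hunk 4: at line 1 remove [wcc,shk] add [kjqo] -> 5 lines: zze wodj kjqo ouo naga
Hunk 5: at line 1 remove [kjqo] add [pzdol,uruvu,mbm] -> 7 lines: zze wodj pzdol uruvu mbm ouo naga
Hunk 6: at line 3 remove [uruvu,mbm] add [axau,qlouu] -> 7 lines: zze wodj pzdol axau qlouu ouo naga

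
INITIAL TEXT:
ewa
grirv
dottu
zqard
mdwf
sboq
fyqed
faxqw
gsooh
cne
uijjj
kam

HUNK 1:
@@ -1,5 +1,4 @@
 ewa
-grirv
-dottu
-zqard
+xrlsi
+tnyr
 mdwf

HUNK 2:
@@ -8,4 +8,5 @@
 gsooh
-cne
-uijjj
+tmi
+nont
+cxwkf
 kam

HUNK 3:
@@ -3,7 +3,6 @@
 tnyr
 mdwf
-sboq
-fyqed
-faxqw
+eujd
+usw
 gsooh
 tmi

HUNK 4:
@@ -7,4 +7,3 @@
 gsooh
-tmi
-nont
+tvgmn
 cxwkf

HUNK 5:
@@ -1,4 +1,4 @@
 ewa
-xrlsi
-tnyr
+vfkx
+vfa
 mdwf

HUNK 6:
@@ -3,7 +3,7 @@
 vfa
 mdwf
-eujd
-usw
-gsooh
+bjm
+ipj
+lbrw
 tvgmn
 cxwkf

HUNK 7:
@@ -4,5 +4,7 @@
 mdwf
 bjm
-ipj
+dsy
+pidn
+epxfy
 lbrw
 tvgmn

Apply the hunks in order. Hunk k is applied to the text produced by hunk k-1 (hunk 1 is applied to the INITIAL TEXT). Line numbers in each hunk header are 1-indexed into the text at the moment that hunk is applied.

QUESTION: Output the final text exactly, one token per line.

Answer: ewa
vfkx
vfa
mdwf
bjm
dsy
pidn
epxfy
lbrw
tvgmn
cxwkf
kam

Derivation:
Hunk 1: at line 1 remove [grirv,dottu,zqard] add [xrlsi,tnyr] -> 11 lines: ewa xrlsi tnyr mdwf sboq fyqed faxqw gsooh cne uijjj kam
Hunk 2: at line 8 remove [cne,uijjj] add [tmi,nont,cxwkf] -> 12 lines: ewa xrlsi tnyr mdwf sboq fyqed faxqw gsooh tmi nont cxwkf kam
Hunk 3: at line 3 remove [sboq,fyqed,faxqw] add [eujd,usw] -> 11 lines: ewa xrlsi tnyr mdwf eujd usw gsooh tmi nont cxwkf kam
Hunk 4: at line 7 remove [tmi,nont] add [tvgmn] -> 10 lines: ewa xrlsi tnyr mdwf eujd usw gsooh tvgmn cxwkf kam
Hunk 5: at line 1 remove [xrlsi,tnyr] add [vfkx,vfa] -> 10 lines: ewa vfkx vfa mdwf eujd usw gsooh tvgmn cxwkf kam
Hunk 6: at line 3 remove [eujd,usw,gsooh] add [bjm,ipj,lbrw] -> 10 lines: ewa vfkx vfa mdwf bjm ipj lbrw tvgmn cxwkf kam
Hunk 7: at line 4 remove [ipj] add [dsy,pidn,epxfy] -> 12 lines: ewa vfkx vfa mdwf bjm dsy pidn epxfy lbrw tvgmn cxwkf kam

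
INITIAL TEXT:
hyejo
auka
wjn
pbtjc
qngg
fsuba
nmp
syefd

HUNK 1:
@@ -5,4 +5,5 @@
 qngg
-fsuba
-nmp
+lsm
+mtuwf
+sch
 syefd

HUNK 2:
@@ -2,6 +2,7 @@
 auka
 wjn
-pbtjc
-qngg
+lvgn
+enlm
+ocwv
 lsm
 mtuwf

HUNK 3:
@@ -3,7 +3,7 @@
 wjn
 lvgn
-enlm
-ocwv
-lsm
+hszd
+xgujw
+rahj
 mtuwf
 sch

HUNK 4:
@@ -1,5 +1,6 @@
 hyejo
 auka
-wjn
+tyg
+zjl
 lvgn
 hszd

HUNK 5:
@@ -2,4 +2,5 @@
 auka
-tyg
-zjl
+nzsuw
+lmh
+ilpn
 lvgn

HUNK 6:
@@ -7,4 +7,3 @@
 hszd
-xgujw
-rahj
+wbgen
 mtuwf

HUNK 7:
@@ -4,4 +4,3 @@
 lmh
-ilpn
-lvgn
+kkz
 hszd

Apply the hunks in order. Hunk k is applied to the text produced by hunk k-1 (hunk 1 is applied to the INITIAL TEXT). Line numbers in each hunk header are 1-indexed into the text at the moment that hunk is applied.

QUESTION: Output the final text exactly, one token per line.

Hunk 1: at line 5 remove [fsuba,nmp] add [lsm,mtuwf,sch] -> 9 lines: hyejo auka wjn pbtjc qngg lsm mtuwf sch syefd
Hunk 2: at line 2 remove [pbtjc,qngg] add [lvgn,enlm,ocwv] -> 10 lines: hyejo auka wjn lvgn enlm ocwv lsm mtuwf sch syefd
Hunk 3: at line 3 remove [enlm,ocwv,lsm] add [hszd,xgujw,rahj] -> 10 lines: hyejo auka wjn lvgn hszd xgujw rahj mtuwf sch syefd
Hunk 4: at line 1 remove [wjn] add [tyg,zjl] -> 11 lines: hyejo auka tyg zjl lvgn hszd xgujw rahj mtuwf sch syefd
Hunk 5: at line 2 remove [tyg,zjl] add [nzsuw,lmh,ilpn] -> 12 lines: hyejo auka nzsuw lmh ilpn lvgn hszd xgujw rahj mtuwf sch syefd
Hunk 6: at line 7 remove [xgujw,rahj] add [wbgen] -> 11 lines: hyejo auka nzsuw lmh ilpn lvgn hszd wbgen mtuwf sch syefd
Hunk 7: at line 4 remove [ilpn,lvgn] add [kkz] -> 10 lines: hyejo auka nzsuw lmh kkz hszd wbgen mtuwf sch syefd

Answer: hyejo
auka
nzsuw
lmh
kkz
hszd
wbgen
mtuwf
sch
syefd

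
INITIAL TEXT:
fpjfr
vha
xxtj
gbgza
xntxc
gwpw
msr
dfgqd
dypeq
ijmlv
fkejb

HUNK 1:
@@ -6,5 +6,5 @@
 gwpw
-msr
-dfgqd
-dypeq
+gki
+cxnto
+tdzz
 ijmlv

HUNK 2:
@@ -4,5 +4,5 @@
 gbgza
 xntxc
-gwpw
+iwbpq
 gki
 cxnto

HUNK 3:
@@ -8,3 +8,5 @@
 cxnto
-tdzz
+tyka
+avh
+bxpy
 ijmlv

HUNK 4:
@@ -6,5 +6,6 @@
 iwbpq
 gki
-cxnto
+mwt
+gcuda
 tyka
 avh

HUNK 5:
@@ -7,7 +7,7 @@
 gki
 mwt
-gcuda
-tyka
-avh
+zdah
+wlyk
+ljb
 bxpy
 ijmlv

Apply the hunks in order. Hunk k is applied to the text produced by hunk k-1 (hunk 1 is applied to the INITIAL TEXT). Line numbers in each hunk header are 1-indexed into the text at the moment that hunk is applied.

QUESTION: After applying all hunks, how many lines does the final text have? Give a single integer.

Hunk 1: at line 6 remove [msr,dfgqd,dypeq] add [gki,cxnto,tdzz] -> 11 lines: fpjfr vha xxtj gbgza xntxc gwpw gki cxnto tdzz ijmlv fkejb
Hunk 2: at line 4 remove [gwpw] add [iwbpq] -> 11 lines: fpjfr vha xxtj gbgza xntxc iwbpq gki cxnto tdzz ijmlv fkejb
Hunk 3: at line 8 remove [tdzz] add [tyka,avh,bxpy] -> 13 lines: fpjfr vha xxtj gbgza xntxc iwbpq gki cxnto tyka avh bxpy ijmlv fkejb
Hunk 4: at line 6 remove [cxnto] add [mwt,gcuda] -> 14 lines: fpjfr vha xxtj gbgza xntxc iwbpq gki mwt gcuda tyka avh bxpy ijmlv fkejb
Hunk 5: at line 7 remove [gcuda,tyka,avh] add [zdah,wlyk,ljb] -> 14 lines: fpjfr vha xxtj gbgza xntxc iwbpq gki mwt zdah wlyk ljb bxpy ijmlv fkejb
Final line count: 14

Answer: 14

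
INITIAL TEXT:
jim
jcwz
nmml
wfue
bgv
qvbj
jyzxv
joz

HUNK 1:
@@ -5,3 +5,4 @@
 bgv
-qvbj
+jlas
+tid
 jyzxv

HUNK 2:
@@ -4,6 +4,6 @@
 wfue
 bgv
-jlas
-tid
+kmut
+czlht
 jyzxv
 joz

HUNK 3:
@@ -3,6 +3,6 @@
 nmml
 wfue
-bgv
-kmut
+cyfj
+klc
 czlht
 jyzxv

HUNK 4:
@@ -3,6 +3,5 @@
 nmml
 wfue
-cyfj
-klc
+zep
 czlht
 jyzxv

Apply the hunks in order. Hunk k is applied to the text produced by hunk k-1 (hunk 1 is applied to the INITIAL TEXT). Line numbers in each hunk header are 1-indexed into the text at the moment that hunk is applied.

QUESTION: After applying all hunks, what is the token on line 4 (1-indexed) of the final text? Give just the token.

Hunk 1: at line 5 remove [qvbj] add [jlas,tid] -> 9 lines: jim jcwz nmml wfue bgv jlas tid jyzxv joz
Hunk 2: at line 4 remove [jlas,tid] add [kmut,czlht] -> 9 lines: jim jcwz nmml wfue bgv kmut czlht jyzxv joz
Hunk 3: at line 3 remove [bgv,kmut] add [cyfj,klc] -> 9 lines: jim jcwz nmml wfue cyfj klc czlht jyzxv joz
Hunk 4: at line 3 remove [cyfj,klc] add [zep] -> 8 lines: jim jcwz nmml wfue zep czlht jyzxv joz
Final line 4: wfue

Answer: wfue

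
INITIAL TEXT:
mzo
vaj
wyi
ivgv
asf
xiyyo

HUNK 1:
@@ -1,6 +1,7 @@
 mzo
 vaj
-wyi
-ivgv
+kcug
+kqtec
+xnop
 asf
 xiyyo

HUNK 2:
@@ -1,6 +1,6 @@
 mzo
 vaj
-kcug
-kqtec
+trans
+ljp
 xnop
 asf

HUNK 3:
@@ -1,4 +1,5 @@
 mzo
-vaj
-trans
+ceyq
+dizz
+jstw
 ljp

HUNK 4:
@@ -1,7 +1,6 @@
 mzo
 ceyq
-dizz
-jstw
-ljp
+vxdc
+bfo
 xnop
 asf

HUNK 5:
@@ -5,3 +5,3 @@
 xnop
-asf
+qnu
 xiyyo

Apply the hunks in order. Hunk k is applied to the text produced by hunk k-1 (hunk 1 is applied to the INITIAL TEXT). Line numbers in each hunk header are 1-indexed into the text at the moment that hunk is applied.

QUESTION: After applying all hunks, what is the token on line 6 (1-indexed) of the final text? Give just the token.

Answer: qnu

Derivation:
Hunk 1: at line 1 remove [wyi,ivgv] add [kcug,kqtec,xnop] -> 7 lines: mzo vaj kcug kqtec xnop asf xiyyo
Hunk 2: at line 1 remove [kcug,kqtec] add [trans,ljp] -> 7 lines: mzo vaj trans ljp xnop asf xiyyo
Hunk 3: at line 1 remove [vaj,trans] add [ceyq,dizz,jstw] -> 8 lines: mzo ceyq dizz jstw ljp xnop asf xiyyo
Hunk 4: at line 1 remove [dizz,jstw,ljp] add [vxdc,bfo] -> 7 lines: mzo ceyq vxdc bfo xnop asf xiyyo
Hunk 5: at line 5 remove [asf] add [qnu] -> 7 lines: mzo ceyq vxdc bfo xnop qnu xiyyo
Final line 6: qnu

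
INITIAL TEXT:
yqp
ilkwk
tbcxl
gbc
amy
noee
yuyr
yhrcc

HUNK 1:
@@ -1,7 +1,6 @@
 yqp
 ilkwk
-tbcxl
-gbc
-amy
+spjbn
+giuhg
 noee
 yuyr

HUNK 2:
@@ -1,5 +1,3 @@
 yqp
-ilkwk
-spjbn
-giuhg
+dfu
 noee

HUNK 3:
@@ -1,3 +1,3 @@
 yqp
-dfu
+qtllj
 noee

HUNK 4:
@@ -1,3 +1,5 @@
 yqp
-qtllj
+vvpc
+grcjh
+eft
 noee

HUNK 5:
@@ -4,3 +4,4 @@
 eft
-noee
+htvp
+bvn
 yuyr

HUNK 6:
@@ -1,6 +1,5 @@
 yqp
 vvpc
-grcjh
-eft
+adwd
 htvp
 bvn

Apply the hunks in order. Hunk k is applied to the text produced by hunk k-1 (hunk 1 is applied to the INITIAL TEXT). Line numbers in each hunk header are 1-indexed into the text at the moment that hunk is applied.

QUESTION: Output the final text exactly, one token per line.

Answer: yqp
vvpc
adwd
htvp
bvn
yuyr
yhrcc

Derivation:
Hunk 1: at line 1 remove [tbcxl,gbc,amy] add [spjbn,giuhg] -> 7 lines: yqp ilkwk spjbn giuhg noee yuyr yhrcc
Hunk 2: at line 1 remove [ilkwk,spjbn,giuhg] add [dfu] -> 5 lines: yqp dfu noee yuyr yhrcc
Hunk 3: at line 1 remove [dfu] add [qtllj] -> 5 lines: yqp qtllj noee yuyr yhrcc
Hunk 4: at line 1 remove [qtllj] add [vvpc,grcjh,eft] -> 7 lines: yqp vvpc grcjh eft noee yuyr yhrcc
Hunk 5: at line 4 remove [noee] add [htvp,bvn] -> 8 lines: yqp vvpc grcjh eft htvp bvn yuyr yhrcc
Hunk 6: at line 1 remove [grcjh,eft] add [adwd] -> 7 lines: yqp vvpc adwd htvp bvn yuyr yhrcc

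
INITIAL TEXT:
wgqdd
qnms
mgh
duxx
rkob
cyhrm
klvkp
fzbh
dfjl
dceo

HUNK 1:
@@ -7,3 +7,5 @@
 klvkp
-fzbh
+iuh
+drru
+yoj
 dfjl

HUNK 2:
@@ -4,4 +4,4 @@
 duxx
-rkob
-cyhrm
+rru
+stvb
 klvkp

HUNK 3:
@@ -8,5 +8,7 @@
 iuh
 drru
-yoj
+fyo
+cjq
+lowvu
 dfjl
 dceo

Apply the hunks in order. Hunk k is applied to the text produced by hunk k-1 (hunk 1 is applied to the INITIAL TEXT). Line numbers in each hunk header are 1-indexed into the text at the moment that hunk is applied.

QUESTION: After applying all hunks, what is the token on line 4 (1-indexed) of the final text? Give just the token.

Answer: duxx

Derivation:
Hunk 1: at line 7 remove [fzbh] add [iuh,drru,yoj] -> 12 lines: wgqdd qnms mgh duxx rkob cyhrm klvkp iuh drru yoj dfjl dceo
Hunk 2: at line 4 remove [rkob,cyhrm] add [rru,stvb] -> 12 lines: wgqdd qnms mgh duxx rru stvb klvkp iuh drru yoj dfjl dceo
Hunk 3: at line 8 remove [yoj] add [fyo,cjq,lowvu] -> 14 lines: wgqdd qnms mgh duxx rru stvb klvkp iuh drru fyo cjq lowvu dfjl dceo
Final line 4: duxx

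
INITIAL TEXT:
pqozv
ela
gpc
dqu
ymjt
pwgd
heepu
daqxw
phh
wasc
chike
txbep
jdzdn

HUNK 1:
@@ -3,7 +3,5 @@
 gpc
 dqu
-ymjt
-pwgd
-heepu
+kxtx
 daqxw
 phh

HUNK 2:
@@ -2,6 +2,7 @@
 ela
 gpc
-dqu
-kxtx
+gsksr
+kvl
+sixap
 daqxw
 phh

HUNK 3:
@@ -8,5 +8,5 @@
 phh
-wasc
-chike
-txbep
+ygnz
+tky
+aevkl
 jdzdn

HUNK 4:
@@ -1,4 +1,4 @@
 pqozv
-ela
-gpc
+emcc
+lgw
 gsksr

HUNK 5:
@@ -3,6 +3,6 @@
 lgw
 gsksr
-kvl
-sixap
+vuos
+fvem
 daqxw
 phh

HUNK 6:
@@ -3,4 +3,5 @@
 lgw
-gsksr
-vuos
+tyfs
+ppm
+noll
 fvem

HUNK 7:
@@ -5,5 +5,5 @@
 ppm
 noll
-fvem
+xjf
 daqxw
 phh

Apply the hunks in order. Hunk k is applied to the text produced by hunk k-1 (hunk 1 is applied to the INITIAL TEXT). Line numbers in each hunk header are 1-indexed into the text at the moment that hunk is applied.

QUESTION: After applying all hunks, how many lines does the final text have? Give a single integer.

Hunk 1: at line 3 remove [ymjt,pwgd,heepu] add [kxtx] -> 11 lines: pqozv ela gpc dqu kxtx daqxw phh wasc chike txbep jdzdn
Hunk 2: at line 2 remove [dqu,kxtx] add [gsksr,kvl,sixap] -> 12 lines: pqozv ela gpc gsksr kvl sixap daqxw phh wasc chike txbep jdzdn
Hunk 3: at line 8 remove [wasc,chike,txbep] add [ygnz,tky,aevkl] -> 12 lines: pqozv ela gpc gsksr kvl sixap daqxw phh ygnz tky aevkl jdzdn
Hunk 4: at line 1 remove [ela,gpc] add [emcc,lgw] -> 12 lines: pqozv emcc lgw gsksr kvl sixap daqxw phh ygnz tky aevkl jdzdn
Hunk 5: at line 3 remove [kvl,sixap] add [vuos,fvem] -> 12 lines: pqozv emcc lgw gsksr vuos fvem daqxw phh ygnz tky aevkl jdzdn
Hunk 6: at line 3 remove [gsksr,vuos] add [tyfs,ppm,noll] -> 13 lines: pqozv emcc lgw tyfs ppm noll fvem daqxw phh ygnz tky aevkl jdzdn
Hunk 7: at line 5 remove [fvem] add [xjf] -> 13 lines: pqozv emcc lgw tyfs ppm noll xjf daqxw phh ygnz tky aevkl jdzdn
Final line count: 13

Answer: 13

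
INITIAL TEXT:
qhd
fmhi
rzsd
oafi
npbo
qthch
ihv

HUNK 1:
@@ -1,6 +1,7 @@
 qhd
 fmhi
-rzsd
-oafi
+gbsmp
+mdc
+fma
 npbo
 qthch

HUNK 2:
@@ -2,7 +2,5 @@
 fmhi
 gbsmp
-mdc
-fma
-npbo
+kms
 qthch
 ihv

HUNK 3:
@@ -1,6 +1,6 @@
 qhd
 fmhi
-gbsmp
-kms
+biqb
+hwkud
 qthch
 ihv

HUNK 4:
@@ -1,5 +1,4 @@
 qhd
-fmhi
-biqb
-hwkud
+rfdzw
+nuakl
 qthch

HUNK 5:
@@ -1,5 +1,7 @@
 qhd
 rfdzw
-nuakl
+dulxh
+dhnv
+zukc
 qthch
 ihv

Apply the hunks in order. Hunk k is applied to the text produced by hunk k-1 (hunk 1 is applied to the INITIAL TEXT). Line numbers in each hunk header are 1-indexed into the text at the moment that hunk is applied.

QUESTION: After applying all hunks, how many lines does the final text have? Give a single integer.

Hunk 1: at line 1 remove [rzsd,oafi] add [gbsmp,mdc,fma] -> 8 lines: qhd fmhi gbsmp mdc fma npbo qthch ihv
Hunk 2: at line 2 remove [mdc,fma,npbo] add [kms] -> 6 lines: qhd fmhi gbsmp kms qthch ihv
Hunk 3: at line 1 remove [gbsmp,kms] add [biqb,hwkud] -> 6 lines: qhd fmhi biqb hwkud qthch ihv
Hunk 4: at line 1 remove [fmhi,biqb,hwkud] add [rfdzw,nuakl] -> 5 lines: qhd rfdzw nuakl qthch ihv
Hunk 5: at line 1 remove [nuakl] add [dulxh,dhnv,zukc] -> 7 lines: qhd rfdzw dulxh dhnv zukc qthch ihv
Final line count: 7

Answer: 7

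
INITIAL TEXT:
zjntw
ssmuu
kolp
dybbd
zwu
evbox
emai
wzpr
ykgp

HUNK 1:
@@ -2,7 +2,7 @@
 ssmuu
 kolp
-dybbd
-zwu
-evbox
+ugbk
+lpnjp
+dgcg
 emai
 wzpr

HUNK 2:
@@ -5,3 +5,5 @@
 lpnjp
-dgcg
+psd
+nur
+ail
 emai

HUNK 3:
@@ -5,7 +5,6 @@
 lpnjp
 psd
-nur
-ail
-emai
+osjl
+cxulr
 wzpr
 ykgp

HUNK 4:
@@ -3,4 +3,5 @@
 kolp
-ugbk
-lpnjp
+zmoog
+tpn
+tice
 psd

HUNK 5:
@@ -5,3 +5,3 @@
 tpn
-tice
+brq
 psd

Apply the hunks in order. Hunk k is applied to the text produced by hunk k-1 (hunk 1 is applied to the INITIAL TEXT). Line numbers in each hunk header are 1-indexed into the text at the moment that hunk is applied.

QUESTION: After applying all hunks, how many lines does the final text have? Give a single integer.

Hunk 1: at line 2 remove [dybbd,zwu,evbox] add [ugbk,lpnjp,dgcg] -> 9 lines: zjntw ssmuu kolp ugbk lpnjp dgcg emai wzpr ykgp
Hunk 2: at line 5 remove [dgcg] add [psd,nur,ail] -> 11 lines: zjntw ssmuu kolp ugbk lpnjp psd nur ail emai wzpr ykgp
Hunk 3: at line 5 remove [nur,ail,emai] add [osjl,cxulr] -> 10 lines: zjntw ssmuu kolp ugbk lpnjp psd osjl cxulr wzpr ykgp
Hunk 4: at line 3 remove [ugbk,lpnjp] add [zmoog,tpn,tice] -> 11 lines: zjntw ssmuu kolp zmoog tpn tice psd osjl cxulr wzpr ykgp
Hunk 5: at line 5 remove [tice] add [brq] -> 11 lines: zjntw ssmuu kolp zmoog tpn brq psd osjl cxulr wzpr ykgp
Final line count: 11

Answer: 11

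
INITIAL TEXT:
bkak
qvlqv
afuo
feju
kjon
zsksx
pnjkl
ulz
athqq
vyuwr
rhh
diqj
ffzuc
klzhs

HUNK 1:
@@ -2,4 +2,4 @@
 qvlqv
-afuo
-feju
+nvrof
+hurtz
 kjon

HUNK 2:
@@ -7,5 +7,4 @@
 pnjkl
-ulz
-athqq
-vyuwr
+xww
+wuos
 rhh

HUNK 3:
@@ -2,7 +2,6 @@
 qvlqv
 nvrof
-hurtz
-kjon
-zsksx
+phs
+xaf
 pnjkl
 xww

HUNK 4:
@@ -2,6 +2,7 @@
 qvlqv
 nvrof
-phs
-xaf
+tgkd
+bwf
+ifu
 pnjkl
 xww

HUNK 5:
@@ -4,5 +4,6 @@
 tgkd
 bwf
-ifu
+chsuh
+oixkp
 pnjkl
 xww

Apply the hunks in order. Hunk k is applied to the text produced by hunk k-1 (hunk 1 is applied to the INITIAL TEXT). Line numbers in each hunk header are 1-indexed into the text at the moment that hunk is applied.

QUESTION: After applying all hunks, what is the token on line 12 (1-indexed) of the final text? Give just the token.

Hunk 1: at line 2 remove [afuo,feju] add [nvrof,hurtz] -> 14 lines: bkak qvlqv nvrof hurtz kjon zsksx pnjkl ulz athqq vyuwr rhh diqj ffzuc klzhs
Hunk 2: at line 7 remove [ulz,athqq,vyuwr] add [xww,wuos] -> 13 lines: bkak qvlqv nvrof hurtz kjon zsksx pnjkl xww wuos rhh diqj ffzuc klzhs
Hunk 3: at line 2 remove [hurtz,kjon,zsksx] add [phs,xaf] -> 12 lines: bkak qvlqv nvrof phs xaf pnjkl xww wuos rhh diqj ffzuc klzhs
Hunk 4: at line 2 remove [phs,xaf] add [tgkd,bwf,ifu] -> 13 lines: bkak qvlqv nvrof tgkd bwf ifu pnjkl xww wuos rhh diqj ffzuc klzhs
Hunk 5: at line 4 remove [ifu] add [chsuh,oixkp] -> 14 lines: bkak qvlqv nvrof tgkd bwf chsuh oixkp pnjkl xww wuos rhh diqj ffzuc klzhs
Final line 12: diqj

Answer: diqj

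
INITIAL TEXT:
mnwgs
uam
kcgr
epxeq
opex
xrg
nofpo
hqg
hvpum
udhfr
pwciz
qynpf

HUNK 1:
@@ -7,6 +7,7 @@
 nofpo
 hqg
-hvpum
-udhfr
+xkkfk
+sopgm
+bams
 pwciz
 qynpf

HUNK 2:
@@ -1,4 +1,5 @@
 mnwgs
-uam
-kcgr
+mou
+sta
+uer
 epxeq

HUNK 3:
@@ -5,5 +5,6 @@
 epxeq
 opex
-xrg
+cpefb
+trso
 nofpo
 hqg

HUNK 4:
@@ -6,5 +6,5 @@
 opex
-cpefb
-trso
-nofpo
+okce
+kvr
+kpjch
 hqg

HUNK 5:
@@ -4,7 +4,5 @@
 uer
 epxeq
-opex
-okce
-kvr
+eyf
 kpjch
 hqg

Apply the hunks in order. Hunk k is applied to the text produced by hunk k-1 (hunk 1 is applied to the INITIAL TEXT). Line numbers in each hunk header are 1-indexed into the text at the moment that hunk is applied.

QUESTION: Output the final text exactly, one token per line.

Hunk 1: at line 7 remove [hvpum,udhfr] add [xkkfk,sopgm,bams] -> 13 lines: mnwgs uam kcgr epxeq opex xrg nofpo hqg xkkfk sopgm bams pwciz qynpf
Hunk 2: at line 1 remove [uam,kcgr] add [mou,sta,uer] -> 14 lines: mnwgs mou sta uer epxeq opex xrg nofpo hqg xkkfk sopgm bams pwciz qynpf
Hunk 3: at line 5 remove [xrg] add [cpefb,trso] -> 15 lines: mnwgs mou sta uer epxeq opex cpefb trso nofpo hqg xkkfk sopgm bams pwciz qynpf
Hunk 4: at line 6 remove [cpefb,trso,nofpo] add [okce,kvr,kpjch] -> 15 lines: mnwgs mou sta uer epxeq opex okce kvr kpjch hqg xkkfk sopgm bams pwciz qynpf
Hunk 5: at line 4 remove [opex,okce,kvr] add [eyf] -> 13 lines: mnwgs mou sta uer epxeq eyf kpjch hqg xkkfk sopgm bams pwciz qynpf

Answer: mnwgs
mou
sta
uer
epxeq
eyf
kpjch
hqg
xkkfk
sopgm
bams
pwciz
qynpf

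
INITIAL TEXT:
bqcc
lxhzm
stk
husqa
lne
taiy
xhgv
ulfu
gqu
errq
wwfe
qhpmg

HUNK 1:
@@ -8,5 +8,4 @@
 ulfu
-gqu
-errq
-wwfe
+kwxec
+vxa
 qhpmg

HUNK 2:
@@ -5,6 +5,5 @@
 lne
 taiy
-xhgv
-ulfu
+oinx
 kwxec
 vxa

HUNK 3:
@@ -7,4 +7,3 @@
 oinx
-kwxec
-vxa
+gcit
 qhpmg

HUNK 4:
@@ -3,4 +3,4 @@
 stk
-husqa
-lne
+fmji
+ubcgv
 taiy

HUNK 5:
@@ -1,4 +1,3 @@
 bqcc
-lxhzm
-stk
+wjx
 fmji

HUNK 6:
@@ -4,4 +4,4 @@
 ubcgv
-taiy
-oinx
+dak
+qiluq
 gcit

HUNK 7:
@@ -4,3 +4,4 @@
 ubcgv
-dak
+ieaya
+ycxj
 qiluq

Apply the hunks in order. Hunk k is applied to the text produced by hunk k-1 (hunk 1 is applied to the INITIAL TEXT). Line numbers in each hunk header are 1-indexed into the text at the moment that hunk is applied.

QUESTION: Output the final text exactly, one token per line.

Hunk 1: at line 8 remove [gqu,errq,wwfe] add [kwxec,vxa] -> 11 lines: bqcc lxhzm stk husqa lne taiy xhgv ulfu kwxec vxa qhpmg
Hunk 2: at line 5 remove [xhgv,ulfu] add [oinx] -> 10 lines: bqcc lxhzm stk husqa lne taiy oinx kwxec vxa qhpmg
Hunk 3: at line 7 remove [kwxec,vxa] add [gcit] -> 9 lines: bqcc lxhzm stk husqa lne taiy oinx gcit qhpmg
Hunk 4: at line 3 remove [husqa,lne] add [fmji,ubcgv] -> 9 lines: bqcc lxhzm stk fmji ubcgv taiy oinx gcit qhpmg
Hunk 5: at line 1 remove [lxhzm,stk] add [wjx] -> 8 lines: bqcc wjx fmji ubcgv taiy oinx gcit qhpmg
Hunk 6: at line 4 remove [taiy,oinx] add [dak,qiluq] -> 8 lines: bqcc wjx fmji ubcgv dak qiluq gcit qhpmg
Hunk 7: at line 4 remove [dak] add [ieaya,ycxj] -> 9 lines: bqcc wjx fmji ubcgv ieaya ycxj qiluq gcit qhpmg

Answer: bqcc
wjx
fmji
ubcgv
ieaya
ycxj
qiluq
gcit
qhpmg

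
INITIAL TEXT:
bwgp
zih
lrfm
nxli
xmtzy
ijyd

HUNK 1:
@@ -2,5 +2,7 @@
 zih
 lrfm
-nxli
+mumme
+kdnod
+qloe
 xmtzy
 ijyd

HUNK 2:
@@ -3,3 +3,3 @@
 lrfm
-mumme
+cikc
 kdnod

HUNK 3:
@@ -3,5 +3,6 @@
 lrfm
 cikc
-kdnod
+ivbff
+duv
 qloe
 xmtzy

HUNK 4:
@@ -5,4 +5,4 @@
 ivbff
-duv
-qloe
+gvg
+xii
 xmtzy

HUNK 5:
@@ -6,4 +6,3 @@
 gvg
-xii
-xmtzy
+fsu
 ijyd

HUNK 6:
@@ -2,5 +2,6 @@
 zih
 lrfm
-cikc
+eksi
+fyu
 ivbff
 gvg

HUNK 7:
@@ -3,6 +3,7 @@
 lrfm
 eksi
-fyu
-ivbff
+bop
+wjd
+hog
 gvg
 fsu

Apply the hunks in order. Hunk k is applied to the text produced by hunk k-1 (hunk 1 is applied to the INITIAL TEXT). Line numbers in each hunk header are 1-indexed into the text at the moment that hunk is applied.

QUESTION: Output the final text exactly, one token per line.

Answer: bwgp
zih
lrfm
eksi
bop
wjd
hog
gvg
fsu
ijyd

Derivation:
Hunk 1: at line 2 remove [nxli] add [mumme,kdnod,qloe] -> 8 lines: bwgp zih lrfm mumme kdnod qloe xmtzy ijyd
Hunk 2: at line 3 remove [mumme] add [cikc] -> 8 lines: bwgp zih lrfm cikc kdnod qloe xmtzy ijyd
Hunk 3: at line 3 remove [kdnod] add [ivbff,duv] -> 9 lines: bwgp zih lrfm cikc ivbff duv qloe xmtzy ijyd
Hunk 4: at line 5 remove [duv,qloe] add [gvg,xii] -> 9 lines: bwgp zih lrfm cikc ivbff gvg xii xmtzy ijyd
Hunk 5: at line 6 remove [xii,xmtzy] add [fsu] -> 8 lines: bwgp zih lrfm cikc ivbff gvg fsu ijyd
Hunk 6: at line 2 remove [cikc] add [eksi,fyu] -> 9 lines: bwgp zih lrfm eksi fyu ivbff gvg fsu ijyd
Hunk 7: at line 3 remove [fyu,ivbff] add [bop,wjd,hog] -> 10 lines: bwgp zih lrfm eksi bop wjd hog gvg fsu ijyd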